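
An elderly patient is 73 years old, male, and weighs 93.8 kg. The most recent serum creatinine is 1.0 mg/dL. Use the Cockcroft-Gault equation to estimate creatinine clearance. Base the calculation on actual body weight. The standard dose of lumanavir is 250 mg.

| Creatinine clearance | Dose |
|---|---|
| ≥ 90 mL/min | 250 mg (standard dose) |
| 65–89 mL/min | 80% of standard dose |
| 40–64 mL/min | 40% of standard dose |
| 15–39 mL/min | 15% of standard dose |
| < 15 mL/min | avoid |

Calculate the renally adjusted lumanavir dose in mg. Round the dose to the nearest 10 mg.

200 mg

CrCl = (140 − 73) × 93.8 / (72 × 1) = 6284.6 / 72.00 ≈ 87.3 mL/min
CrCl ≈ 87 mL/min → bracket 65–89 mL/min.
80% of 250 mg = 200 mg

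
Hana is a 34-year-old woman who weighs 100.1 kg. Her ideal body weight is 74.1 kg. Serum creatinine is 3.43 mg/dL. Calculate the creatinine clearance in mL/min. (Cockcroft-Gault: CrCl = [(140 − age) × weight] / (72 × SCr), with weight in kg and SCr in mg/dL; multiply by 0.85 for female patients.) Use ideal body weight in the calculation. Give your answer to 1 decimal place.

CrCl = (140 − 34) × 74.1 / (72 × 3.43) × 0.85 = 7854.6 / 246.96 × 0.85 ≈ 27.0 mL/min

27.0 mL/min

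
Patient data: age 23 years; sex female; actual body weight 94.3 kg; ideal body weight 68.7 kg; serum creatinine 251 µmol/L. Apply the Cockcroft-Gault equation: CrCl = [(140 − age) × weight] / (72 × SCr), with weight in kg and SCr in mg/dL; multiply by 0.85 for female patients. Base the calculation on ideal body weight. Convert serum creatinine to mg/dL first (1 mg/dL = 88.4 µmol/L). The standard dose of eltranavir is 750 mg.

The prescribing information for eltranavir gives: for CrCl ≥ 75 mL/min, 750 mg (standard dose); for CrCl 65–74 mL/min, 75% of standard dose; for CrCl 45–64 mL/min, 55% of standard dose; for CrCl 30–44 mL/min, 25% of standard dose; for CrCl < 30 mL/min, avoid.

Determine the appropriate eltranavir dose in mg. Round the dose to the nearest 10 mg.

190 mg

SCr = 251 / 88.4 = 2.839 mg/dL
CrCl = (140 − 23) × 68.7 / (72 × 2.839) × 0.85 = 8037.9 / 204.41 × 0.85 ≈ 33.4 mL/min
CrCl ≈ 33 mL/min → bracket 30–44 mL/min.
25% of 750 mg = 187.5 mg → 190 mg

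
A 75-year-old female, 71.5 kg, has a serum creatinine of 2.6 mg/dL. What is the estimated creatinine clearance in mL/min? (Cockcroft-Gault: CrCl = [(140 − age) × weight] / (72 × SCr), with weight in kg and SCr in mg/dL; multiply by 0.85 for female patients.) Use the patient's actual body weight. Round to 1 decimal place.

21.1 mL/min

CrCl = (140 − 75) × 71.5 / (72 × 2.6) × 0.85 = 4647.5 / 187.20 × 0.85 ≈ 21.1 mL/min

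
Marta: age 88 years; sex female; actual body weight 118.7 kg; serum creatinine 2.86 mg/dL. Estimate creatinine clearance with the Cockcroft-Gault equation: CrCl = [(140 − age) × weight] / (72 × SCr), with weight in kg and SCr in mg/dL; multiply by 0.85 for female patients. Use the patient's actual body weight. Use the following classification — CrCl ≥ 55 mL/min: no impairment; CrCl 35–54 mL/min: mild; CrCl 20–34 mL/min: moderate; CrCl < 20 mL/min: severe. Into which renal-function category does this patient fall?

CrCl = (140 − 88) × 118.7 / (72 × 2.86) × 0.85 = 6172.4 / 205.92 × 0.85 ≈ 25.5 mL/min
25 mL/min falls in the 'moderate' range.

moderate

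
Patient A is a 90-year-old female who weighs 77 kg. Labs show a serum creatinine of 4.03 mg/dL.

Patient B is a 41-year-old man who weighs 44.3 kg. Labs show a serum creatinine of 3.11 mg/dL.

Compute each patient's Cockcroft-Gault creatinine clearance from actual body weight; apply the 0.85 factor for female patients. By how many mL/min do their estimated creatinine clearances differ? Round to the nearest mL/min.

Patient A: CrCl = (140 − 90) × 77 / (72 × 4.03) × 0.85 = 3850.0 / 290.16 × 0.85 ≈ 11.3 mL/min
Patient B: CrCl = (140 − 41) × 44.3 / (72 × 3.11) = 4385.7 / 223.92 ≈ 19.6 mL/min
|11.3 − 19.6| = 8.3 mL/min

8 mL/min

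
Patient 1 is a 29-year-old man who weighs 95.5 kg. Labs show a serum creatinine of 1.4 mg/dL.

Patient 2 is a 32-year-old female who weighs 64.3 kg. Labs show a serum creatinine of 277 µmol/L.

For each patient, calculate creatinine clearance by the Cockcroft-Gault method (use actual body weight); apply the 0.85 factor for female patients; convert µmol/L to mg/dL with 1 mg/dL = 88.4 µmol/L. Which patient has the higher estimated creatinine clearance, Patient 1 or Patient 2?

Patient 1: CrCl = (140 − 29) × 95.5 / (72 × 1.4) = 10600.5 / 100.80 ≈ 105.2 mL/min
Patient 2: SCr = 277 / 88.4 = 3.133 mg/dL
Patient 2: CrCl = (140 − 32) × 64.3 / (72 × 3.133) × 0.85 = 6944.4 / 225.58 × 0.85 ≈ 26.2 mL/min
105.2 vs 26.2 mL/min → Patient 1 is higher.

Patient 1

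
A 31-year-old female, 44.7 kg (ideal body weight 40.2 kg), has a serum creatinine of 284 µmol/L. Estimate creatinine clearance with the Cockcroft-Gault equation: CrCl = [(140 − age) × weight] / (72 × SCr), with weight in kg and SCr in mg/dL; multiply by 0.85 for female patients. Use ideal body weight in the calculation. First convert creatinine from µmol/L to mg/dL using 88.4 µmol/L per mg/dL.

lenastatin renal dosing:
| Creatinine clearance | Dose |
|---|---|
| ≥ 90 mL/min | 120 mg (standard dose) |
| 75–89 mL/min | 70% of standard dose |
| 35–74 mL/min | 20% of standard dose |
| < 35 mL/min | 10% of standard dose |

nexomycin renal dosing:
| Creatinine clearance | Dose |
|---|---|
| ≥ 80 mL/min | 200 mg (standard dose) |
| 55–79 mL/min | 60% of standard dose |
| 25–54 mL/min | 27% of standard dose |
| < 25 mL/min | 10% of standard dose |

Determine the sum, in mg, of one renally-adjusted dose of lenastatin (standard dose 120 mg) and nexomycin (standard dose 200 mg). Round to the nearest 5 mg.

30 mg

SCr = 284 / 88.4 = 3.213 mg/dL
CrCl = (140 − 31) × 40.2 / (72 × 3.213) × 0.85 = 4381.8 / 231.34 × 0.85 ≈ 16.1 mL/min
CrCl ≈ 16 mL/min.
lenastatin: < 35 mL/min → 10% of 120 mg = 12 mg.
nexomycin: < 25 mL/min → 10% of 200 mg = 20 mg.
Total = 12 + 20 = 32 mg.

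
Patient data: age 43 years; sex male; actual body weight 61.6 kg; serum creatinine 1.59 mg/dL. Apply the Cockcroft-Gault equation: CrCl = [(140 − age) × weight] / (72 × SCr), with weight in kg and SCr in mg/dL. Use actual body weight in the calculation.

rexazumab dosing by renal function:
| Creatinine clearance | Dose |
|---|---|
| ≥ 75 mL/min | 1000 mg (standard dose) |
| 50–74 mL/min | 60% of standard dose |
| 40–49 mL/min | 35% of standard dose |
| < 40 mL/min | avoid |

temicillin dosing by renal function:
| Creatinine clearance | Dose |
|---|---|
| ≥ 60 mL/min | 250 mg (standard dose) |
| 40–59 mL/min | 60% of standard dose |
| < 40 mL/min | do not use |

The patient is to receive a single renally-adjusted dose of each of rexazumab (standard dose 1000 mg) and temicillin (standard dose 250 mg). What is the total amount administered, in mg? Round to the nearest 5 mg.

750 mg

CrCl = (140 − 43) × 61.6 / (72 × 1.59) = 5975.2 / 114.48 ≈ 52.2 mL/min
CrCl ≈ 52 mL/min.
rexazumab: 50–74 mL/min → 60% of 1000 mg = 600 mg.
temicillin: 40–59 mL/min → 60% of 250 mg = 150 mg.
Total = 600 + 150 = 750 mg.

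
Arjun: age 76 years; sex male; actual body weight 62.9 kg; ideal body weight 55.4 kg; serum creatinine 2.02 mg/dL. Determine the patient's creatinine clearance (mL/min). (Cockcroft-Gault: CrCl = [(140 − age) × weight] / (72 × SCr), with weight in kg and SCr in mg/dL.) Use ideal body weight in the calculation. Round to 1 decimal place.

CrCl = (140 − 76) × 55.4 / (72 × 2.02) = 3545.6 / 145.44 ≈ 24.4 mL/min

24.4 mL/min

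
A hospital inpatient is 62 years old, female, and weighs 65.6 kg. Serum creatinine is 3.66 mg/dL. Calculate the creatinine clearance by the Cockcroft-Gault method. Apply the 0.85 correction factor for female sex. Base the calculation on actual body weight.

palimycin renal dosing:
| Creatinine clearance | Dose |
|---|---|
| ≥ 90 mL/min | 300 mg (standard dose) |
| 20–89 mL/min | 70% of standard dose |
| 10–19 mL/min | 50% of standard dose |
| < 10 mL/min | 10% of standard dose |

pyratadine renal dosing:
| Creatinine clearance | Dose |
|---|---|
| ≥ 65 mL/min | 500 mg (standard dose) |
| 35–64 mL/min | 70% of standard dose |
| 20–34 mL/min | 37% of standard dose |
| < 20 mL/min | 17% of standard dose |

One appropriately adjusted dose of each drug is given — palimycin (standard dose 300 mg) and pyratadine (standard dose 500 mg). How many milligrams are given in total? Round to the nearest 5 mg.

235 mg

CrCl = (140 − 62) × 65.6 / (72 × 3.66) × 0.85 = 5116.8 / 263.52 × 0.85 ≈ 16.5 mL/min
CrCl ≈ 17 mL/min.
palimycin: 10–19 mL/min → 50% of 300 mg = 150 mg.
pyratadine: < 20 mL/min → 17% of 500 mg = 85 mg.
Total = 150 + 85 = 235 mg.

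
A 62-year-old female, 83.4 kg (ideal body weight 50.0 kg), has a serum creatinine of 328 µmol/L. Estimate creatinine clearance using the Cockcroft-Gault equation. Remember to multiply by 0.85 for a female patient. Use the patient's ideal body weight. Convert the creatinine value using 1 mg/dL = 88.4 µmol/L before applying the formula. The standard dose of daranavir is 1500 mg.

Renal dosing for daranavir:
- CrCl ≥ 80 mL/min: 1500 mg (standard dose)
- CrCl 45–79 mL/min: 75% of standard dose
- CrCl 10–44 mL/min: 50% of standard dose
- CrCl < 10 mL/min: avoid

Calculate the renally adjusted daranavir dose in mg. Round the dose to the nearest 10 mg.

750 mg

SCr = 328 / 88.4 = 3.71 mg/dL
CrCl = (140 − 62) × 50 / (72 × 3.71) × 0.85 = 3900.0 / 267.12 × 0.85 ≈ 12.4 mL/min
CrCl ≈ 12 mL/min → bracket 10–44 mL/min.
50% of 1500 mg = 750 mg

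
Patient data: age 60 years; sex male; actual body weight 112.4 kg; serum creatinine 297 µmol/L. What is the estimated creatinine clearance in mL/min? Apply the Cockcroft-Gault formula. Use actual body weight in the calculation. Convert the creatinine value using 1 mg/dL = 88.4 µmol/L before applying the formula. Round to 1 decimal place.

37.2 mL/min

SCr = 297 / 88.4 = 3.36 mg/dL
CrCl = (140 − 60) × 112.4 / (72 × 3.36) = 8992.0 / 241.92 ≈ 37.2 mL/min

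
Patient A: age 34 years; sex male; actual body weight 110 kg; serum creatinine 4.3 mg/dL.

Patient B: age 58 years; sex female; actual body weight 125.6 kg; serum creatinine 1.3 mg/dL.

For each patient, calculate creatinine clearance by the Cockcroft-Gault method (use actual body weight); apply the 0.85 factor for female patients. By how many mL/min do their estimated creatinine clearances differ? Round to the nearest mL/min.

56 mL/min

Patient A: CrCl = (140 − 34) × 110 / (72 × 4.3) = 11660.0 / 309.60 ≈ 37.7 mL/min
Patient B: CrCl = (140 − 58) × 125.6 / (72 × 1.3) × 0.85 = 10299.2 / 93.60 × 0.85 ≈ 93.5 mL/min
|37.7 − 93.5| = 55.8 mL/min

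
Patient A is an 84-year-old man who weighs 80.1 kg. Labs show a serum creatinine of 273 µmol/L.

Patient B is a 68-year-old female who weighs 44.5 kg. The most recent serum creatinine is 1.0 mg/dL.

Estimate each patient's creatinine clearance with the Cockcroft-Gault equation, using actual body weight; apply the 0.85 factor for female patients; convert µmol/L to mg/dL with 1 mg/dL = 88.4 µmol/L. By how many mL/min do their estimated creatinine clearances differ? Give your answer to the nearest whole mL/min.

18 mL/min

Patient A: SCr = 273 / 88.4 = 3.088 mg/dL
Patient A: CrCl = (140 − 84) × 80.1 / (72 × 3.088) = 4485.6 / 222.34 ≈ 20.2 mL/min
Patient B: CrCl = (140 − 68) × 44.5 / (72 × 1) × 0.85 = 3204.0 / 72.00 × 0.85 ≈ 37.8 mL/min
|20.2 − 37.8| = 17.6 mL/min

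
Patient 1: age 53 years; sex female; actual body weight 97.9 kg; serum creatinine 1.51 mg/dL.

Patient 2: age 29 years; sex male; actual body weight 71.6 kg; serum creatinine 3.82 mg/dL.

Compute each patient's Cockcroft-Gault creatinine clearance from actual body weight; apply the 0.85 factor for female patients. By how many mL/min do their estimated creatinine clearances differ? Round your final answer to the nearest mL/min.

Patient 1: CrCl = (140 − 53) × 97.9 / (72 × 1.51) × 0.85 = 8517.3 / 108.72 × 0.85 ≈ 66.6 mL/min
Patient 2: CrCl = (140 − 29) × 71.6 / (72 × 3.82) = 7947.6 / 275.04 ≈ 28.9 mL/min
|66.6 − 28.9| = 37.7 mL/min

38 mL/min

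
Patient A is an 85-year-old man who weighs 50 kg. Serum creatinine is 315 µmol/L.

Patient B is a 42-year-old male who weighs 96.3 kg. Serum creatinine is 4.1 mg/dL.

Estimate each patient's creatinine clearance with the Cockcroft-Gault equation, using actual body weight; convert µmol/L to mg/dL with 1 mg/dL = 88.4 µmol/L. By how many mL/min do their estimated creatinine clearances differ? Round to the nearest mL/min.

Patient A: SCr = 315 / 88.4 = 3.563 mg/dL
Patient A: CrCl = (140 − 85) × 50 / (72 × 3.563) = 2750.0 / 256.54 ≈ 10.7 mL/min
Patient B: CrCl = (140 − 42) × 96.3 / (72 × 4.1) = 9437.4 / 295.20 ≈ 32.0 mL/min
|10.7 − 32.0| = 21.3 mL/min

21 mL/min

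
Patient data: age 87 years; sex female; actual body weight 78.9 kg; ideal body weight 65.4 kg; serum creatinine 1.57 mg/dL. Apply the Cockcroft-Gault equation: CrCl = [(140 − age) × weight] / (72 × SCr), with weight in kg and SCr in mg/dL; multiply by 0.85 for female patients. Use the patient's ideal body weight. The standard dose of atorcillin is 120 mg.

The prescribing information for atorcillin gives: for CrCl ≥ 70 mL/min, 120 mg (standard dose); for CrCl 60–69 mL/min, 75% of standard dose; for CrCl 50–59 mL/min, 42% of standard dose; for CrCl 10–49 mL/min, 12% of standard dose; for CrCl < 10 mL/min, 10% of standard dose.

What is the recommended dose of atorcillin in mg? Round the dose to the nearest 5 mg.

CrCl = (140 − 87) × 65.4 / (72 × 1.57) × 0.85 = 3466.2 / 113.04 × 0.85 ≈ 26.1 mL/min
CrCl ≈ 26 mL/min → bracket 10–49 mL/min.
12% of 120 mg = 14.4 mg → 15 mg

15 mg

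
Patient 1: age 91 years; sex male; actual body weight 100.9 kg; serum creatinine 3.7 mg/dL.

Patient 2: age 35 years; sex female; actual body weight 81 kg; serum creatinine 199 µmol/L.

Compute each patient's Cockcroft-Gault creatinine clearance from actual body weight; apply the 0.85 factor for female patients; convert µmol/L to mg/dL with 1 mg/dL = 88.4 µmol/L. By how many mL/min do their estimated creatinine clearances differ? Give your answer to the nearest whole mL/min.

26 mL/min

Patient 1: CrCl = (140 − 91) × 100.9 / (72 × 3.7) = 4944.1 / 266.40 ≈ 18.6 mL/min
Patient 2: SCr = 199 / 88.4 = 2.251 mg/dL
Patient 2: CrCl = (140 − 35) × 81 / (72 × 2.251) × 0.85 = 8505.0 / 162.07 × 0.85 ≈ 44.6 mL/min
|18.6 − 44.6| = 26.0 mL/min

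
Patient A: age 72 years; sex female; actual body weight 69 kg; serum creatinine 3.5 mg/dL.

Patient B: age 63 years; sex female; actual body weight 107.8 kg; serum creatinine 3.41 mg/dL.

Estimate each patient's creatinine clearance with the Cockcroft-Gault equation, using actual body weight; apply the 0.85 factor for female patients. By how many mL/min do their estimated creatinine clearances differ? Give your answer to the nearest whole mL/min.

Patient A: CrCl = (140 − 72) × 69 / (72 × 3.5) × 0.85 = 4692.0 / 252.00 × 0.85 ≈ 15.8 mL/min
Patient B: CrCl = (140 − 63) × 107.8 / (72 × 3.41) × 0.85 = 8300.6 / 245.52 × 0.85 ≈ 28.7 mL/min
|15.8 − 28.7| = 12.9 mL/min

13 mL/min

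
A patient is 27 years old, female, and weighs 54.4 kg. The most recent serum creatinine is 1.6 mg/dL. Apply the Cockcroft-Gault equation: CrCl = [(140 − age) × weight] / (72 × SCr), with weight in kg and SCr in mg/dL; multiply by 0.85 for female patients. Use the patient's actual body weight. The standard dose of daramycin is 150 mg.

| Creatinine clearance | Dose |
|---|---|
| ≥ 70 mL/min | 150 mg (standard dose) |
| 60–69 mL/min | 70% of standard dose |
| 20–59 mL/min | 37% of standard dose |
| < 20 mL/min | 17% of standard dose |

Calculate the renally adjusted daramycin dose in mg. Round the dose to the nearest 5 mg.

55 mg

CrCl = (140 − 27) × 54.4 / (72 × 1.6) × 0.85 = 6147.2 / 115.20 × 0.85 ≈ 45.4 mL/min
CrCl ≈ 45 mL/min → bracket 20–59 mL/min.
37% of 150 mg = 55.5 mg → 55 mg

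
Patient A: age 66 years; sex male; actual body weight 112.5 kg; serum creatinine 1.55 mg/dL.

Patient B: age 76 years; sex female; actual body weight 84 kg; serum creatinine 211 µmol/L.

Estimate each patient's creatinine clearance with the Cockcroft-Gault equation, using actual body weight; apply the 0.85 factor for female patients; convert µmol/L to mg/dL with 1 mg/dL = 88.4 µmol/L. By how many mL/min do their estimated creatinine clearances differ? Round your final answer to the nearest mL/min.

48 mL/min

Patient A: CrCl = (140 − 66) × 112.5 / (72 × 1.55) = 8325.0 / 111.60 ≈ 74.6 mL/min
Patient B: SCr = 211 / 88.4 = 2.387 mg/dL
Patient B: CrCl = (140 − 76) × 84 / (72 × 2.387) × 0.85 = 5376.0 / 171.86 × 0.85 ≈ 26.6 mL/min
|74.6 − 26.6| = 48.0 mL/min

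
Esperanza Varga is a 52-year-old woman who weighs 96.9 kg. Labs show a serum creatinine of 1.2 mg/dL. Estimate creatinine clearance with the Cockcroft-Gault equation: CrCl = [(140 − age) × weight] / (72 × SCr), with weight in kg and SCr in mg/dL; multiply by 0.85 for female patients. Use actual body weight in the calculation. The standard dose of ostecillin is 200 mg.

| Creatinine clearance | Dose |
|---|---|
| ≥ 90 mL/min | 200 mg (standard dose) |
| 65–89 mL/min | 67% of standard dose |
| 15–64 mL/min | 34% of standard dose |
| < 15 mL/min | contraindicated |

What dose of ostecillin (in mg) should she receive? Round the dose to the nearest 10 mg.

CrCl = (140 − 52) × 96.9 / (72 × 1.2) × 0.85 = 8527.2 / 86.40 × 0.85 ≈ 83.9 mL/min
CrCl ≈ 84 mL/min → bracket 65–89 mL/min.
67% of 200 mg = 134 mg → 130 mg

130 mg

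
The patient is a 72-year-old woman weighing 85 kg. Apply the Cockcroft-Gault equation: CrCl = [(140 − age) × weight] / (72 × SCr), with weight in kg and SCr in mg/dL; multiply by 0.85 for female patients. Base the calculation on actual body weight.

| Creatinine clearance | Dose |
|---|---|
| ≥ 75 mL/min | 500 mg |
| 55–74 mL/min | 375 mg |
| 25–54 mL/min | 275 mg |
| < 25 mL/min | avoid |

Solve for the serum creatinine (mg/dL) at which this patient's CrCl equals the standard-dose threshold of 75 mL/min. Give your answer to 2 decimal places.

Standard dose requires CrCl ≥ 75 mL/min.
Set (140 − 72) × 85 × 0.85 / (72 × SCr) = 75
SCr = (140 − 72) × 85 × 0.85 / (72 × 75) = 0.910 mg/dL

0.91 mg/dL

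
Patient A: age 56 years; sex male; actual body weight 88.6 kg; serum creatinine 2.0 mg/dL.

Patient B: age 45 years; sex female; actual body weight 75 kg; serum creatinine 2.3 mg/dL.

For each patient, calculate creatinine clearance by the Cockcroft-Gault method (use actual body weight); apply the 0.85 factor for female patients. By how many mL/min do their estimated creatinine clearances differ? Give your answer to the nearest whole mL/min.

Patient A: CrCl = (140 − 56) × 88.6 / (72 × 2) = 7442.4 / 144.00 ≈ 51.7 mL/min
Patient B: CrCl = (140 − 45) × 75 / (72 × 2.3) × 0.85 = 7125.0 / 165.60 × 0.85 ≈ 36.6 mL/min
|51.7 − 36.6| = 15.1 mL/min

15 mL/min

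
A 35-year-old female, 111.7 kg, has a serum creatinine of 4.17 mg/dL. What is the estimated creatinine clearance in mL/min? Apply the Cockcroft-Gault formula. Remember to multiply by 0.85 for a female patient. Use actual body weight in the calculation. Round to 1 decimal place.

CrCl = (140 − 35) × 111.7 / (72 × 4.17) × 0.85 = 11728.5 / 300.24 × 0.85 ≈ 33.2 mL/min

33.2 mL/min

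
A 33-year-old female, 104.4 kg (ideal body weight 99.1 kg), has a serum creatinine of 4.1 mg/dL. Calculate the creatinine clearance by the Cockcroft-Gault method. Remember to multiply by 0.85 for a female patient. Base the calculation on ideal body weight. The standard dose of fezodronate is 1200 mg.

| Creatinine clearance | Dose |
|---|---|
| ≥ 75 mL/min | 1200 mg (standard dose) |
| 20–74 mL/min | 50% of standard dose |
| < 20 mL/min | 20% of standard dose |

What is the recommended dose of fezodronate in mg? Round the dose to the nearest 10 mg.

CrCl = (140 − 33) × 99.1 / (72 × 4.1) × 0.85 = 10603.7 / 295.20 × 0.85 ≈ 30.5 mL/min
CrCl ≈ 31 mL/min → bracket 20–74 mL/min.
50% of 1200 mg = 600 mg

600 mg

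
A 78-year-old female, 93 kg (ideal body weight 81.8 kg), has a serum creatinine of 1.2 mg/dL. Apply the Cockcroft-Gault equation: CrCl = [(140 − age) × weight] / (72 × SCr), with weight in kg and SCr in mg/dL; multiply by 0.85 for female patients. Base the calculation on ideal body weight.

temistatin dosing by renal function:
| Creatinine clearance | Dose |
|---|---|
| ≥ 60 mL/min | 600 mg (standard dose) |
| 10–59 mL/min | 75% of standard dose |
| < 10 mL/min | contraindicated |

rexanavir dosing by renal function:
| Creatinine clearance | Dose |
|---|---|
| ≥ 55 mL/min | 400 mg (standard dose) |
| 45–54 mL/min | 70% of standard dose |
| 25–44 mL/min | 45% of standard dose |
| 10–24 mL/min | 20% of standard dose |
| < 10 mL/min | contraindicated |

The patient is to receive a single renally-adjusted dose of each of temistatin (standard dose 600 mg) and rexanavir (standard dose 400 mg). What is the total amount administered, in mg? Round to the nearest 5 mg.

CrCl = (140 − 78) × 81.8 / (72 × 1.2) × 0.85 = 5071.6 / 86.40 × 0.85 ≈ 49.9 mL/min
CrCl ≈ 50 mL/min.
temistatin: 10–59 mL/min → 75% of 600 mg = 450 mg.
rexanavir: 45–54 mL/min → 70% of 400 mg = 280 mg.
Total = 450 + 280 = 730 mg.

730 mg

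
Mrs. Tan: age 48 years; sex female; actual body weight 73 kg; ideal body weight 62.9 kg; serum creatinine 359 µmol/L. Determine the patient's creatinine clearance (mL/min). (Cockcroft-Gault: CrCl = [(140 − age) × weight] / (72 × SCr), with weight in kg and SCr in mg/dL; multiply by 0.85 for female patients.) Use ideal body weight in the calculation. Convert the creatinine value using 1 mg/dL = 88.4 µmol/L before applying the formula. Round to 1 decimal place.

SCr = 359 / 88.4 = 4.061 mg/dL
CrCl = (140 − 48) × 62.9 / (72 × 4.061) × 0.85 = 5786.8 / 292.39 × 0.85 ≈ 16.8 mL/min

16.8 mL/min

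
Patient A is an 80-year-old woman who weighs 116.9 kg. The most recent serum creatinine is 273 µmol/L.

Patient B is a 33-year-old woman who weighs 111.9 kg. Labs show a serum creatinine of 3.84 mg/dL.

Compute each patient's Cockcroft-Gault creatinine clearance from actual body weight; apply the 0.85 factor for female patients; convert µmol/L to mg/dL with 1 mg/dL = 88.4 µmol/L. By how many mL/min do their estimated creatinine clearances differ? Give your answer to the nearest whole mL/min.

Patient A: SCr = 273 / 88.4 = 3.088 mg/dL
Patient A: CrCl = (140 − 80) × 116.9 / (72 × 3.088) × 0.85 = 7014.0 / 222.34 × 0.85 ≈ 26.8 mL/min
Patient B: CrCl = (140 − 33) × 111.9 / (72 × 3.84) × 0.85 = 11973.3 / 276.48 × 0.85 ≈ 36.8 mL/min
|26.8 − 36.8| = 10.0 mL/min

10 mL/min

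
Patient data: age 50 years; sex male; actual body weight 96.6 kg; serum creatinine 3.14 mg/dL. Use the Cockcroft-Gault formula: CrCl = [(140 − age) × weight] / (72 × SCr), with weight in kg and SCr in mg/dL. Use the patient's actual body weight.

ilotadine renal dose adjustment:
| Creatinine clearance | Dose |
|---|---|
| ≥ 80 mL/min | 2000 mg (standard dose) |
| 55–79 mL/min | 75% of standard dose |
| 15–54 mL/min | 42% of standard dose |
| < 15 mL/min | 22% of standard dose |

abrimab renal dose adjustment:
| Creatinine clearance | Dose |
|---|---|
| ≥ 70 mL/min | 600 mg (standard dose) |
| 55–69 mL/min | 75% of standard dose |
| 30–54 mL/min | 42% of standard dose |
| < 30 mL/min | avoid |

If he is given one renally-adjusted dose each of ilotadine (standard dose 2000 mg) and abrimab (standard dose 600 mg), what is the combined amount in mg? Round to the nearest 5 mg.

CrCl = (140 − 50) × 96.6 / (72 × 3.14) = 8694.0 / 226.08 ≈ 38.5 mL/min
CrCl ≈ 38 mL/min.
ilotadine: 15–54 mL/min → 42% of 2000 mg = 840 mg.
abrimab: 30–54 mL/min → 42% of 600 mg = 252 mg.
Total = 840 + 252 = 1092 mg.

1090 mg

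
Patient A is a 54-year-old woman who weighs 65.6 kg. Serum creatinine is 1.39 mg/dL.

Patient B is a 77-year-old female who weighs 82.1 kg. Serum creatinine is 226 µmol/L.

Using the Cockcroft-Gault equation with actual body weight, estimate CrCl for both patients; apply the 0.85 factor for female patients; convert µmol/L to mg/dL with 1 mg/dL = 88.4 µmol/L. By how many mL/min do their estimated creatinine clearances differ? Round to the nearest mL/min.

24 mL/min

Patient A: CrCl = (140 − 54) × 65.6 / (72 × 1.39) × 0.85 = 5641.6 / 100.08 × 0.85 ≈ 47.9 mL/min
Patient B: SCr = 226 / 88.4 = 2.557 mg/dL
Patient B: CrCl = (140 − 77) × 82.1 / (72 × 2.557) × 0.85 = 5172.3 / 184.10 × 0.85 ≈ 23.9 mL/min
|47.9 − 23.9| = 24.0 mL/min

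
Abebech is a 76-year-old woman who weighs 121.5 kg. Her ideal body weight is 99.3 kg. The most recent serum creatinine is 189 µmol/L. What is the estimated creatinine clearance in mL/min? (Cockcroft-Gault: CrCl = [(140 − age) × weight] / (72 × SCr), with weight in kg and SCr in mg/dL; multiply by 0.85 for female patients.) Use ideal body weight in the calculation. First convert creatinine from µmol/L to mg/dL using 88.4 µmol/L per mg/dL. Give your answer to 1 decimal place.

35.1 mL/min

SCr = 189 / 88.4 = 2.138 mg/dL
CrCl = (140 − 76) × 99.3 / (72 × 2.138) × 0.85 = 6355.2 / 153.94 × 0.85 ≈ 35.1 mL/min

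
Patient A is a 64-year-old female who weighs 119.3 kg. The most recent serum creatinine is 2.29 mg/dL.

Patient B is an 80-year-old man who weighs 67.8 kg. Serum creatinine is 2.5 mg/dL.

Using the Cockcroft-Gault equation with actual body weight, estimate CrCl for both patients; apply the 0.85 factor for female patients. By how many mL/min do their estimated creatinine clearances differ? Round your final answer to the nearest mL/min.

24 mL/min

Patient A: CrCl = (140 − 64) × 119.3 / (72 × 2.29) × 0.85 = 9066.8 / 164.88 × 0.85 ≈ 46.7 mL/min
Patient B: CrCl = (140 − 80) × 67.8 / (72 × 2.5) = 4068.0 / 180.00 ≈ 22.6 mL/min
|46.7 − 22.6| = 24.1 mL/min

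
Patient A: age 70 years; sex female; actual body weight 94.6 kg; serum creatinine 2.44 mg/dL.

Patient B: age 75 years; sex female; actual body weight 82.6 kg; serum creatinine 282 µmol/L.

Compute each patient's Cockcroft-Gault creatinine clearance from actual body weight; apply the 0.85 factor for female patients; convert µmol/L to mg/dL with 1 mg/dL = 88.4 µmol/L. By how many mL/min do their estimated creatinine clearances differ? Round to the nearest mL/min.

Patient A: CrCl = (140 − 70) × 94.6 / (72 × 2.44) × 0.85 = 6622.0 / 175.68 × 0.85 ≈ 32.0 mL/min
Patient B: SCr = 282 / 88.4 = 3.19 mg/dL
Patient B: CrCl = (140 − 75) × 82.6 / (72 × 3.19) × 0.85 = 5369.0 / 229.68 × 0.85 ≈ 19.9 mL/min
|32.0 − 19.9| = 12.1 mL/min

12 mL/min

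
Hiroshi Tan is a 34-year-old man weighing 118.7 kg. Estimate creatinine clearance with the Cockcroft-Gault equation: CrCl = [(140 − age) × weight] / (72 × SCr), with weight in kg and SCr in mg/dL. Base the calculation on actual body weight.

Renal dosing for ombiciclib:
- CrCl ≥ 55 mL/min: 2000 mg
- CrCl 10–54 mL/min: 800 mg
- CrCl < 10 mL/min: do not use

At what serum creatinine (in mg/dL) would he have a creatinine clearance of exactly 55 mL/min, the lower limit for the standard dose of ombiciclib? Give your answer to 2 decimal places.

3.18 mg/dL

Standard dose requires CrCl ≥ 55 mL/min.
Set (140 − 34) × 118.7 / (72 × SCr) = 55
SCr = (140 − 34) × 118.7 / (72 × 55) = 3.177 mg/dL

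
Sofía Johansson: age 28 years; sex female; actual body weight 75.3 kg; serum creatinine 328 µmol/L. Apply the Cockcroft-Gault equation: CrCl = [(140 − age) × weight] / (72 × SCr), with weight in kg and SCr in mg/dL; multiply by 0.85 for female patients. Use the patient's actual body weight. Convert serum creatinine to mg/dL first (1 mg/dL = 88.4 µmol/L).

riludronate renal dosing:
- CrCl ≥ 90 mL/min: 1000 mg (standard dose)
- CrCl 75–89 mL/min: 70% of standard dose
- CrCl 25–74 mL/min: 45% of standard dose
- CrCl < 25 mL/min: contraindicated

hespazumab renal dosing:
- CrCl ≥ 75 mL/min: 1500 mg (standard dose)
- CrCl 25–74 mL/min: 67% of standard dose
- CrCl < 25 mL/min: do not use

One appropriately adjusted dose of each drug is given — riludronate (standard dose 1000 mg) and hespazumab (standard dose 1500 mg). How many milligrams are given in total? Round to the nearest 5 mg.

1455 mg

SCr = 328 / 88.4 = 3.71 mg/dL
CrCl = (140 − 28) × 75.3 / (72 × 3.71) × 0.85 = 8433.6 / 267.12 × 0.85 ≈ 26.8 mL/min
CrCl ≈ 27 mL/min.
riludronate: 25–74 mL/min → 45% of 1000 mg = 450 mg.
hespazumab: 25–74 mL/min → 67% of 1500 mg = 1005 mg.
Total = 450 + 1005 = 1455 mg.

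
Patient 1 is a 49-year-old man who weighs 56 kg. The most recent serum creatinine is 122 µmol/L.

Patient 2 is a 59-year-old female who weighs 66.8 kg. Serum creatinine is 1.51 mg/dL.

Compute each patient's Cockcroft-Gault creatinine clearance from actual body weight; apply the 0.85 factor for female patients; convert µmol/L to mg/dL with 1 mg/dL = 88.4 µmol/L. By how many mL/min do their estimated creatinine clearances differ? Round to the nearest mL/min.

9 mL/min

Patient 1: SCr = 122 / 88.4 = 1.38 mg/dL
Patient 1: CrCl = (140 − 49) × 56 / (72 × 1.38) = 5096.0 / 99.36 ≈ 51.3 mL/min
Patient 2: CrCl = (140 − 59) × 66.8 / (72 × 1.51) × 0.85 = 5410.8 / 108.72 × 0.85 ≈ 42.3 mL/min
|51.3 − 42.3| = 9.0 mL/min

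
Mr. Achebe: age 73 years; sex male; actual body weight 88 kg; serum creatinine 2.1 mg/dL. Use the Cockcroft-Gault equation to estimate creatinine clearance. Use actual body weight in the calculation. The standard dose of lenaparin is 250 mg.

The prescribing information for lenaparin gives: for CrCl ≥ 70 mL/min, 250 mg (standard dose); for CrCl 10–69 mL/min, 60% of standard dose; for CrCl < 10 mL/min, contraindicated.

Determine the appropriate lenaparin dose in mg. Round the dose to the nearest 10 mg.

CrCl = (140 − 73) × 88 / (72 × 2.1) = 5896.0 / 151.20 ≈ 39.0 mL/min
CrCl ≈ 39 mL/min → bracket 10–69 mL/min.
60% of 250 mg = 150 mg

150 mg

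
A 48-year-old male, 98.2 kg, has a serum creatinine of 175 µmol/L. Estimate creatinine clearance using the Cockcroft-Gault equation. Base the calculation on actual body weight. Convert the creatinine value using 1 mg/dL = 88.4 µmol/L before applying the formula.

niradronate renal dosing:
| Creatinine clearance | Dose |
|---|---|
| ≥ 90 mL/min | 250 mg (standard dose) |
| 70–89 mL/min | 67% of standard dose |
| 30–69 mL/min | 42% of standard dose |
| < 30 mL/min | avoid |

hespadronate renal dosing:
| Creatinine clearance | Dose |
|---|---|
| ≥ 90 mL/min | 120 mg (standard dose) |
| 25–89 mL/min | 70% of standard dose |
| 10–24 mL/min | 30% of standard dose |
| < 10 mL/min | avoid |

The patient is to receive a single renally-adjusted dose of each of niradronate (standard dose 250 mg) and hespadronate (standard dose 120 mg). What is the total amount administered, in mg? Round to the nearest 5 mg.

SCr = 175 / 88.4 = 1.98 mg/dL
CrCl = (140 − 48) × 98.2 / (72 × 1.98) = 9034.4 / 142.56 ≈ 63.4 mL/min
CrCl ≈ 63 mL/min.
niradronate: 30–69 mL/min → 42% of 250 mg = 105 mg.
hespadronate: 25–89 mL/min → 70% of 120 mg = 84 mg.
Total = 105 + 84 = 189 mg.

190 mg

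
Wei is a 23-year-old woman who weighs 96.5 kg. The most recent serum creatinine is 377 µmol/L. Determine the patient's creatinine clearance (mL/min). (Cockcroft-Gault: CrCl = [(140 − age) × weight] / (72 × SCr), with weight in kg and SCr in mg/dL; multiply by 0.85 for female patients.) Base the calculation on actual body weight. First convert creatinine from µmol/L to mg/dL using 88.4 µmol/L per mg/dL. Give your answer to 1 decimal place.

31.3 mL/min

SCr = 377 / 88.4 = 4.265 mg/dL
CrCl = (140 − 23) × 96.5 / (72 × 4.265) × 0.85 = 11290.5 / 307.08 × 0.85 ≈ 31.3 mL/min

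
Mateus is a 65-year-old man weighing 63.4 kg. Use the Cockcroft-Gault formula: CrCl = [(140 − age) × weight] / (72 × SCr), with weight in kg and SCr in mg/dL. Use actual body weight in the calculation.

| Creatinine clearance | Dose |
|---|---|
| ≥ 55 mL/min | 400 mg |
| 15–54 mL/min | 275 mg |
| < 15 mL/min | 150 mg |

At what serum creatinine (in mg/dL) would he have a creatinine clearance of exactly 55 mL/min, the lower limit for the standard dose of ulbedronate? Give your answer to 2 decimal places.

Standard dose requires CrCl ≥ 55 mL/min.
Set (140 − 65) × 63.4 / (72 × SCr) = 55
SCr = (140 − 65) × 63.4 / (72 × 55) = 1.201 mg/dL

1.20 mg/dL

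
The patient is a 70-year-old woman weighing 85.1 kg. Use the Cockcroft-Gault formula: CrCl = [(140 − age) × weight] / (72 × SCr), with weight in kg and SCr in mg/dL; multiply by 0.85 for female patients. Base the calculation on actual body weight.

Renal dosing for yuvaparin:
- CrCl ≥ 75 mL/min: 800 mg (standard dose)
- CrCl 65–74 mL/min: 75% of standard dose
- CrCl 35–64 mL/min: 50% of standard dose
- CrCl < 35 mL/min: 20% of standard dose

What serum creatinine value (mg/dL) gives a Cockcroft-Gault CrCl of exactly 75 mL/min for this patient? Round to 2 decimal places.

0.94 mg/dL

Standard dose requires CrCl ≥ 75 mL/min.
Set (140 − 70) × 85.1 × 0.85 / (72 × SCr) = 75
SCr = (140 − 70) × 85.1 × 0.85 / (72 × 75) = 0.938 mg/dL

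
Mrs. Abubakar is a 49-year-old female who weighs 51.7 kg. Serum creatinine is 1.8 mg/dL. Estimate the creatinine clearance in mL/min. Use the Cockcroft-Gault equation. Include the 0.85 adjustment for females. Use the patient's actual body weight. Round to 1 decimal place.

CrCl = (140 − 49) × 51.7 / (72 × 1.8) × 0.85 = 4704.7 / 129.60 × 0.85 ≈ 30.9 mL/min

30.9 mL/min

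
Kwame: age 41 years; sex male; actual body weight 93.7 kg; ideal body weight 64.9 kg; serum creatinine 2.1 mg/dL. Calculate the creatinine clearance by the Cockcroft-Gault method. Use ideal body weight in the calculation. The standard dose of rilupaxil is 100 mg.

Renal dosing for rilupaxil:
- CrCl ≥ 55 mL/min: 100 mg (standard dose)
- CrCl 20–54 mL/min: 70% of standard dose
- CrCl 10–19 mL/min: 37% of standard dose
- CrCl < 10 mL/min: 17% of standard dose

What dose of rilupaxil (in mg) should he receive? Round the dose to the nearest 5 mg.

CrCl = (140 − 41) × 64.9 / (72 × 2.1) = 6425.1 / 151.20 ≈ 42.5 mL/min
CrCl ≈ 42 mL/min → bracket 20–54 mL/min.
70% of 100 mg = 70 mg

70 mg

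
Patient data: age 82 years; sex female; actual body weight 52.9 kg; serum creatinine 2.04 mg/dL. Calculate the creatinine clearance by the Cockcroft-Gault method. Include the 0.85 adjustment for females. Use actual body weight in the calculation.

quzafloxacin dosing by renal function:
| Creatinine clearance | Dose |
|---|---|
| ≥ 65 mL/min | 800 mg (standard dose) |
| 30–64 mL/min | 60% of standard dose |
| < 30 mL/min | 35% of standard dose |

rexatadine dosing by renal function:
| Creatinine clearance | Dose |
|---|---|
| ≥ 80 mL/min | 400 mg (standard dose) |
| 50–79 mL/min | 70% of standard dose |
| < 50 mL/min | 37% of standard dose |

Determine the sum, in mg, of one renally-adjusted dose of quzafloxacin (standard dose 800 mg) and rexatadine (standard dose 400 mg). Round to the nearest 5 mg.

430 mg

CrCl = (140 − 82) × 52.9 / (72 × 2.04) × 0.85 = 3068.2 / 146.88 × 0.85 ≈ 17.8 mL/min
CrCl ≈ 18 mL/min.
quzafloxacin: < 30 mL/min → 35% of 800 mg = 280 mg.
rexatadine: < 50 mL/min → 37% of 400 mg = 148 mg.
Total = 280 + 148 = 428 mg.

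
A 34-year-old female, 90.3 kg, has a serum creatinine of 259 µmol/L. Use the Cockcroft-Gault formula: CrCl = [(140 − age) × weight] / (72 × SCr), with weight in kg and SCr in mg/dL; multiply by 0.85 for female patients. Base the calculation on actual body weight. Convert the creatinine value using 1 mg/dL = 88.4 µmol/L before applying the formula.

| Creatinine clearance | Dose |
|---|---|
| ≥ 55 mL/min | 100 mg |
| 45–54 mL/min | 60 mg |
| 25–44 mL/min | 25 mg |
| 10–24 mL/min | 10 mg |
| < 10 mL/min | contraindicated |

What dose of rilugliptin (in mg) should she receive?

25 mg

SCr = 259 / 88.4 = 2.93 mg/dL
CrCl = (140 − 34) × 90.3 / (72 × 2.93) × 0.85 = 9571.8 / 210.96 × 0.85 ≈ 38.6 mL/min
CrCl ≈ 39 mL/min → bracket 25–44 mL/min.
Dose for this bracket: 25 mg.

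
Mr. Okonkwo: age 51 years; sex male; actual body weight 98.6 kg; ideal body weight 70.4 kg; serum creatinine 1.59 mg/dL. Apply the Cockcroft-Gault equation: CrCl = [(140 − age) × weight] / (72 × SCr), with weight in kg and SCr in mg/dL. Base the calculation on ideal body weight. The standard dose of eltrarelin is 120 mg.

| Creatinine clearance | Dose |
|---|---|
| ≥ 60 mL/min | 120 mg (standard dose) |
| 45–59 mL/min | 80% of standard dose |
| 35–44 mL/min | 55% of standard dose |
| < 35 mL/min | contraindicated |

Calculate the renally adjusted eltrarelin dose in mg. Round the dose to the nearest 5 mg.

CrCl = (140 − 51) × 70.4 / (72 × 1.59) = 6265.6 / 114.48 ≈ 54.7 mL/min
CrCl ≈ 55 mL/min → bracket 45–59 mL/min.
80% of 120 mg = 96 mg → 95 mg

95 mg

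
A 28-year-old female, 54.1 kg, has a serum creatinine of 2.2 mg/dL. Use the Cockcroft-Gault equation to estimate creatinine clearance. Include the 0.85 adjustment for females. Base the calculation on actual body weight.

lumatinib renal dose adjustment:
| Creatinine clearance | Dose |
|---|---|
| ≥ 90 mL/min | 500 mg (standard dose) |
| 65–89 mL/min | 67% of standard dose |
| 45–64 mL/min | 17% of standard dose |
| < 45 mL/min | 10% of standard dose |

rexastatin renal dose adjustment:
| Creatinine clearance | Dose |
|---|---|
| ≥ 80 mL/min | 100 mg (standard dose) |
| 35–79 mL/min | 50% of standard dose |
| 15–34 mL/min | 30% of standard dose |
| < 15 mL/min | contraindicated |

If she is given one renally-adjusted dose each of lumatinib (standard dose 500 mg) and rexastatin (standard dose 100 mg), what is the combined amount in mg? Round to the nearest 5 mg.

CrCl = (140 − 28) × 54.1 / (72 × 2.2) × 0.85 = 6059.2 / 158.40 × 0.85 ≈ 32.5 mL/min
CrCl ≈ 33 mL/min.
lumatinib: < 45 mL/min → 10% of 500 mg = 50 mg.
rexastatin: 15–34 mL/min → 30% of 100 mg = 30 mg.
Total = 50 + 30 = 80 mg.

80 mg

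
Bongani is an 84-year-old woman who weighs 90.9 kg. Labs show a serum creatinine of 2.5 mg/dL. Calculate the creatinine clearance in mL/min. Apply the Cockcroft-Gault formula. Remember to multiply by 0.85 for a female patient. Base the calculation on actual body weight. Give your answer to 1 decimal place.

CrCl = (140 − 84) × 90.9 / (72 × 2.5) × 0.85 = 5090.4 / 180.00 × 0.85 ≈ 24.0 mL/min

24.0 mL/min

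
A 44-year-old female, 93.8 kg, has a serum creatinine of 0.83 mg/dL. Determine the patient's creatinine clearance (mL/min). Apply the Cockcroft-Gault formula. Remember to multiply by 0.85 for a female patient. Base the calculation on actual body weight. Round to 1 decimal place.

128.1 mL/min

CrCl = (140 − 44) × 93.8 / (72 × 0.83) × 0.85 = 9004.8 / 59.76 × 0.85 ≈ 128.1 mL/min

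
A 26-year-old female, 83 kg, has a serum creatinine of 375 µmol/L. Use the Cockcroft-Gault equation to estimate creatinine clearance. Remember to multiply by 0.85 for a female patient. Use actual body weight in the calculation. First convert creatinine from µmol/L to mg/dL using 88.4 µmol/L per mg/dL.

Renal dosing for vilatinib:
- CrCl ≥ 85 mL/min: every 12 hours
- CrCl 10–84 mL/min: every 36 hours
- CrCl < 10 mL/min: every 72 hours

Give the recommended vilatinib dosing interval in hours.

every 36 hours

SCr = 375 / 88.4 = 4.242 mg/dL
CrCl = (140 − 26) × 83 / (72 × 4.242) × 0.85 = 9462.0 / 305.42 × 0.85 ≈ 26.3 mL/min
CrCl ≈ 26 mL/min → bracket 10–84 mL/min → every 36 hours.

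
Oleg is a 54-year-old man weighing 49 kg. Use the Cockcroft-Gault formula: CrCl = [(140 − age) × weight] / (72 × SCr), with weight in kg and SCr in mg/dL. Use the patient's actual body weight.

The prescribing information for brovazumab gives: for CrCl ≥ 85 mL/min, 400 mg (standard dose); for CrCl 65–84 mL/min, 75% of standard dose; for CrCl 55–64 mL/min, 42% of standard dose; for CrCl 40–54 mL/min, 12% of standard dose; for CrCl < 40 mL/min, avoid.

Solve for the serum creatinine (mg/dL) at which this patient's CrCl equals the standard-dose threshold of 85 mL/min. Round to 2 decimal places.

0.69 mg/dL

Standard dose requires CrCl ≥ 85 mL/min.
Set (140 − 54) × 49 / (72 × SCr) = 85
SCr = (140 − 54) × 49 / (72 × 85) = 0.689 mg/dL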